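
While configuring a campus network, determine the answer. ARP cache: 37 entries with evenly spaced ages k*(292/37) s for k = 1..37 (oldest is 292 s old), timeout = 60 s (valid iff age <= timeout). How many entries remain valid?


Ages are k * 292/37 s for k = 1..37 (spacing = 7.8919 s).
Entry k is valid iff k * 292/37 <= 60 iff k <= 37 * 60 / 292 = 7.6027
n_valid = floor(7.6027) = 7
(n_stale = 37 - 7 = 30)

7


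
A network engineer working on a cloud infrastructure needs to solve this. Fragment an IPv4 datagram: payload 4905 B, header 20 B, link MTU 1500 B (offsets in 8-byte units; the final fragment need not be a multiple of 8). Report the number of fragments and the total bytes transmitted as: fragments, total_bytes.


Max data per non-final fragment = floor((MTU - header)/8)*8 = floor((1500 - 20)/8)*8 = floor(1480/8)*8 = 1480 B
Final fragment needs no 8-byte alignment: it can carry up to MTU - header = 1480 B
Non-final fragments needed = ceil((payload - 1480) / 1480) = ceil(3425/1480) = ceil(2.3142) = 3
Number of fragments = 3 + 1 = 4
Fragment sizes (data): 3 * 1480 B + 465 B (last, 465 <= 1480 OK)
Total bytes sent = payload + n_frags * header = 4905 + 4*20 = 4905 + 80 = 4985 B

4, 4985


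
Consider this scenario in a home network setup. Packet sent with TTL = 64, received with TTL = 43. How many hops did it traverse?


Given: initial TTL = 64, received TTL = 43
Hops = initial TTL - received TTL
Hops = 64 - 43 = 21

21


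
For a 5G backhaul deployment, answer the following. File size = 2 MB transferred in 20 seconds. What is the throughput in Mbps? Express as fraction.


Given: file = 2 MB, time = 20 s
File in Mb = 2 * 8 = 16 Mb
Throughput = 16 / 20 Mbps
Throughput = 4/5 Mbps

4/5


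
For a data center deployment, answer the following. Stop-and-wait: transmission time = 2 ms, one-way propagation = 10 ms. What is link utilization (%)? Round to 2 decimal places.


Given: Ttrans = 2 ms, Tprop = 10 ms
RTT = 2 * Tprop = 2 * 10 = 20 ms
U = Ttrans / (Ttrans + RTT)
U = 2 / (2 + 20)
U = 2 / 22 = 0.090909
U% = 9.09%

9.09


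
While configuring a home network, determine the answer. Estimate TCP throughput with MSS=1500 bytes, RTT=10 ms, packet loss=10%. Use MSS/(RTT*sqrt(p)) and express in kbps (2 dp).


Given: MSS = 1500 bytes, RTT = 10 ms, loss = 10%
RTT in seconds = 10 / 1000 = 0.01
Loss rate = 10% = 0.1
sqrt(loss) = sqrt(0.1) = 0.316227766017
Throughput (bytes/s) = 1500 / (0.01 * 0.316227766017) = 474341.6490
Throughput (kbps) = 474341.6490 * 8 / 1000 = 3794.733192 -> 3794.73 kbps (2 dp)

3794.73


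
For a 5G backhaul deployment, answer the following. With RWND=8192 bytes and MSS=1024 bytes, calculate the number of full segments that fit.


Given: RWND = 8192 bytes, MSS = 1024 bytes
Full segments = floor(RWND / MSS)
Full segments = floor(8192 / 1024)
Full segments = floor(8.0) = 8

8


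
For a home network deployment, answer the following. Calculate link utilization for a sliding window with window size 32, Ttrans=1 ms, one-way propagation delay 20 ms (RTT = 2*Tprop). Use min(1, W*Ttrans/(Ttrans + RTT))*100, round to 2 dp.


Given: W = 32, Ttrans = 1 ms, RTT = 40 ms (= 2 * Tprop, Tprop = 20 ms)
Cycle time = Ttrans + RTT = 1 + 40 = 41 ms (first packet sent until its ACK returns)
W * Ttrans = 32 * 1 = 32 ms of sending per cycle
W * Ttrans / (Ttrans + RTT) = 32 / 41 = 0.780488
U = min(1, 0.780488) = 0.780488
U% = 78.05%

78.05


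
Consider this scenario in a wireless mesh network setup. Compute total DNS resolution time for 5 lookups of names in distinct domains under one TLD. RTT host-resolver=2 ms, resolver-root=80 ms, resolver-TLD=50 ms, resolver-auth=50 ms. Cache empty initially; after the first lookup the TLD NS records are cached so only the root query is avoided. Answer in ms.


Lookup 1 (cold cache): local + root + TLD + auth = 2 + 80 + 50 + 50 = 182 ms
Lookups 2..5 (TLD NS cached -> skip root; new domain -> still ask TLD and auth): local + TLD + auth = 2 + 50 + 50 = 102 ms each
Remaining 4 lookups: 4 * 102 = 408 ms
Total = 182 + 408 = 590 ms

590


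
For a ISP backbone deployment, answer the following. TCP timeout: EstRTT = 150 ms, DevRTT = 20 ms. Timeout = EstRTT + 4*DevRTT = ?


Given: EstRTT = 150 ms, DevRTT = 20 ms
Timeout = EstRTT + 4 * DevRTT
4 * DevRTT = 4 * 20 = 80
Timeout = 150 + 80 = 230 ms

230


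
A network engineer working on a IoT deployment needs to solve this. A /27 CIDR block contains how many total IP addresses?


Given: CIDR prefix /27
Host bits = 32 - 27 = 5
Total addresses = 2^5 = 32

32


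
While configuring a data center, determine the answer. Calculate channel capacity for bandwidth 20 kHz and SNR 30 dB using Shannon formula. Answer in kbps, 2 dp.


Given: B = 20 kHz, SNR = 30 dB
SNR linear = 10^(30/10) = 1000
1 + SNR = 1001
log2(1001) = 9.9672262588
C = 20 * 1000 * 9.9672262588 = 199344.5252 bps
C = 199.344525 kbps -> 199.34 kbps (2 dp)

199.34


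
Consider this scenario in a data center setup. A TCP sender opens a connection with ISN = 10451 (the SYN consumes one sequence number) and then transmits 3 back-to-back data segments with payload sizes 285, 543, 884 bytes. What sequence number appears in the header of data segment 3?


The SYN occupies sequence number ISN = 10451, so the first data byte is ISN + 1 = 10452.
SEQ of data segment i = (ISN + 1) + sum of payload sizes of segments 1..i-1.
Segment 1: SEQ = 10452, payload = 285 bytes
Segment 2: SEQ = 10737, payload = 543 bytes
Segment 3: SEQ = 11280, payload = 884 bytes
SEQ of segment 3 = 10452 + 285 + 543 = 11280

11280


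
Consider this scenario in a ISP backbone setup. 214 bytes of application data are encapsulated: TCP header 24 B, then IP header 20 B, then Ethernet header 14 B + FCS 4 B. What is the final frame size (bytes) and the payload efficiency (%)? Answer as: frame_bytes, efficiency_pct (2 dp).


TCP segment = 214 + 24 = 238 B
IP packet = 238 + 20 = 258 B
Ethernet frame = 258 + 14 + 4 = 276 B
Efficiency = app / frame = 214 / 276 = 0.775362 = 77.5362% -> 77.54% (2 dp)

276, 77.54


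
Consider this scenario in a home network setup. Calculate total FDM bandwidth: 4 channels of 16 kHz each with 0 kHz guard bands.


Given: 4 channels, 16 kHz each, guard = 0 kHz
Channel bandwidth = 4 * 16 = 64 kHz
Guard bands = 3 gaps * 0 kHz = 0 kHz
Total = 64 + 0 = 64 kHz

64


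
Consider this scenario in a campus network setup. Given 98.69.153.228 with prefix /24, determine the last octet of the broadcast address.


Given: IP = 98.69.153.228, prefix = /24
Host bits = 32 - 24 = 8
Network last octet = 228 AND mask = 0
Host part size = 2^8 - 1 = 255
Broadcast last octet = 0 OR 255 = 255

255


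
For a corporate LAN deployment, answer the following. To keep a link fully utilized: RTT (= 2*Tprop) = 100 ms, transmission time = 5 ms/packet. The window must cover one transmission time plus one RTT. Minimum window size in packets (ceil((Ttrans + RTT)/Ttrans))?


Given: Ttrans = 5 ms, RTT = 100 ms (= 2 * Tprop, Tprop = 50 ms)
Time until first ACK returns = Ttrans + RTT = 5 + 100 = 105 ms
Need W * Ttrans >= Ttrans + RTT  ->  W >= (Ttrans + RTT) / Ttrans
(Ttrans + RTT) / Ttrans = 105 / 5 = 21
W_min = ceil(21) = 21

21


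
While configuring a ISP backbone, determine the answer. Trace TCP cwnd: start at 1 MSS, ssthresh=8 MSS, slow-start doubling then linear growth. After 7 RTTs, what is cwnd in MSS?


RTT 0: cwnd = 1 MSS (initial)
RTT 1: cwnd = 2 MSS (slow start, doubled)
RTT 2: cwnd = 4 MSS (slow start, doubled)
RTT 3: cwnd = 8 MSS (slow start, doubled)
RTT 4: cwnd = 9 MSS (congestion avoidance, +1)
RTT 5: cwnd = 10 MSS (congestion avoidance, +1)
RTT 6: cwnd = 11 MSS (congestion avoidance, +1)
RTT 7: cwnd = 12 MSS (congestion avoidance, +1)

12


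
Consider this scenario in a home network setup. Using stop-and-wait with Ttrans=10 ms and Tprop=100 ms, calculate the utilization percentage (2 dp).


Given: Ttrans = 10 ms, Tprop = 100 ms
RTT = 2 * Tprop = 2 * 100 = 200 ms
U = Ttrans / (Ttrans + RTT)
U = 10 / (10 + 200)
U = 10 / 210 = 0.047619
U% = 4.76%

4.76


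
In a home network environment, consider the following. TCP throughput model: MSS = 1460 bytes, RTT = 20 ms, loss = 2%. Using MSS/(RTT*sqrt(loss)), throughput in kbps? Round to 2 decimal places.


Given: MSS = 1460 bytes, RTT = 20 ms, loss = 2%
RTT in seconds = 20 / 1000 = 0.02
Loss rate = 2% = 0.02
sqrt(loss) = sqrt(0.02) = 0.141421356237
Throughput (bytes/s) = 1460 / (0.02 * 0.141421356237) = 516187.9503
Throughput (kbps) = 516187.9503 * 8 / 1000 = 4129.503602 -> 4129.50 kbps (2 dp)

4129.50


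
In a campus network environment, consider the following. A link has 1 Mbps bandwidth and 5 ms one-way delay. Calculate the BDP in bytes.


Given: bandwidth = 1 Mbps, delay = 5 ms
BDP in bits = 1 * 10^6 * 5 / 1000
BDP in bits = 5000
BDP in bytes = 5000 / 8 = 625

625


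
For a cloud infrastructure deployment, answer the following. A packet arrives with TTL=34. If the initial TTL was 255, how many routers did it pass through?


Given: initial TTL = 255, received TTL = 34
Hops = initial TTL - received TTL
Hops = 255 - 34 = 221

221


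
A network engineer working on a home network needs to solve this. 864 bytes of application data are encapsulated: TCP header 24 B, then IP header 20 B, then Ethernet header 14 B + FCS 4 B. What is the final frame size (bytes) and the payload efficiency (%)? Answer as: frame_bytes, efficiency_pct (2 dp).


TCP segment = 864 + 24 = 888 B
IP packet = 888 + 20 = 908 B
Ethernet frame = 908 + 14 + 4 = 926 B
Efficiency = app / frame = 864 / 926 = 0.933045 = 93.3045% -> 93.30% (2 dp)

926, 93.30


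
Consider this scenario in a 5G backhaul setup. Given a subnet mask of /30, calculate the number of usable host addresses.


Given: subnet mask /30
Host bits = 32 - 30 = 2
Total addresses = 2^2 = 4
Usable hosts = 4 - 2 (network + broadcast) = 2

2


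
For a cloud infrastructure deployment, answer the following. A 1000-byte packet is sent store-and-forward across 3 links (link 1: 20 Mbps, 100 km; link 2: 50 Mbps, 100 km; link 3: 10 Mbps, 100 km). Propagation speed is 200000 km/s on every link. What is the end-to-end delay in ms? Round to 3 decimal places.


Packet = 1000 bytes = 8000 bits. Store-and-forward: sum (t_trans + t_prop) per link.
Link 1: t_trans = 8000/(20*10^6) s = 0.4000 ms; t_prop = 100/200000 s = 0.5000 ms; subtotal = 0.9000 ms
Link 2: t_trans = 8000/(50*10^6) s = 0.1600 ms; t_prop = 100/200000 s = 0.5000 ms; subtotal = 0.6600 ms
Link 3: t_trans = 8000/(10*10^6) s = 0.8000 ms; t_prop = 100/200000 s = 0.5000 ms; subtotal = 1.3000 ms
End-to-end = 0.9000 + 0.6600 + 1.3000 = 2.8600 ms -> 2.860 ms (3 dp)

2.860


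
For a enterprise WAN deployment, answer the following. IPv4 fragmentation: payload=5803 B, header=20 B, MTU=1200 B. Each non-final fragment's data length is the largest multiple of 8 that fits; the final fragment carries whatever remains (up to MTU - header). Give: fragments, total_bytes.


Max data per non-final fragment = floor((MTU - header)/8)*8 = floor((1200 - 20)/8)*8 = floor(1180/8)*8 = 1176 B
Final fragment needs no 8-byte alignment: it can carry up to MTU - header = 1180 B
Non-final fragments needed = ceil((payload - 1180) / 1176) = ceil(4623/1176) = ceil(3.9311) = 4
Number of fragments = 4 + 1 = 5
Fragment sizes (data): 4 * 1176 B + 1099 B (last, 1099 <= 1180 OK)
Total bytes sent = payload + n_frags * header = 5803 + 5*20 = 5803 + 100 = 5903 B

5, 5903


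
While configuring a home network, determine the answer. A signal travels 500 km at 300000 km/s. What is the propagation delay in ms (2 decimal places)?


Given: distance = 500 km, speed = 300000 km/s
Delay = distance / speed = 500 / 300000 seconds
Delay in ms = 500 * 1000 / 300000
Delay = 1.6667 ms
Rounded to 2 dp = 1.67 ms

1.67


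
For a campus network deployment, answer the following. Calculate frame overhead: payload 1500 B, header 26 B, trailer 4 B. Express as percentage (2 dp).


Given: payload = 1500 B, header = 26 B, trailer = 4 B
Overhead bytes = header + trailer = 26 + 4 = 30
Total frame = payload + overhead = 1500 + 30 = 1530
Overhead % = 30 / 1530 * 100 = 1.9608% -> 1.96% (2 dp)

1.96


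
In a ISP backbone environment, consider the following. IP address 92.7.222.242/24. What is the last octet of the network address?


Given: IP = 92.7.222.242, prefix = /24
Subnet mask = 255.255.255.0
Last octet of IP: 242
Last octet of mask: 0
Network last octet = 242 AND 0 = 0

0


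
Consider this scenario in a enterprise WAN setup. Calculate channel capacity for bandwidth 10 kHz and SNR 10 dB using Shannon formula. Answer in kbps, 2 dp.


Given: B = 10 kHz, SNR = 10 dB
SNR linear = 10^(10/10) = 10
1 + SNR = 11
log2(11) = 3.4594316186
C = 10 * 1000 * 3.4594316186 = 34594.3162 bps
C = 34.594316 kbps -> 34.59 kbps (2 dp)

34.59


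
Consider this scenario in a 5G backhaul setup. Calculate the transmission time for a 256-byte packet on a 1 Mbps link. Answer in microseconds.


Given: packet = 256 bytes, bandwidth = 1 Mbps
Packet in bits = 256 * 8 = 2048 bits
Bandwidth = 1 * 10^6 = 1000000 bps
Time = 2048 / 1000000 seconds
Time in us = 2048 * 10^6 / 1000000 = 2048

2048


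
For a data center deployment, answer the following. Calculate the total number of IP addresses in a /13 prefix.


Given: CIDR prefix /13
Host bits = 32 - 13 = 19
Total addresses = 2^19 = 524288

524288


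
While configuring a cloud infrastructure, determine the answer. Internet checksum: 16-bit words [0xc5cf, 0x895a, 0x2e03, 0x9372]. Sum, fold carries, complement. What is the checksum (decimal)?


Given words: [0xc5cf, 0x895a, 0x2e03, 0x9372]
Step 1: Sum all words
Raw sum = 50639 + 35162 + 11779 + 37746 = 135326
Step 2: Fold carry: (4254 + 2) = 4256
One's complement = ~4256 & 0xFFFF = 61279

61279


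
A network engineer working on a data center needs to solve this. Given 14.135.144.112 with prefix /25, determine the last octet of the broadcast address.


Given: IP = 14.135.144.112, prefix = /25
Host bits = 32 - 25 = 7
Network last octet = 112 AND mask = 0
Host part size = 2^7 - 1 = 127
Broadcast last octet = 0 OR 127 = 127

127


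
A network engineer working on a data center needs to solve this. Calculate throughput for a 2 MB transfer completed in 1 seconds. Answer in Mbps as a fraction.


Given: file = 2 MB, time = 1 s
File in Mb = 2 * 8 = 16 Mb
Throughput = 16 / 1 Mbps
Throughput = 16 Mbps

16


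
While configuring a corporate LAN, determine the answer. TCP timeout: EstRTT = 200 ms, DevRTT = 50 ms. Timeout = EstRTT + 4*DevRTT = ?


Given: EstRTT = 200 ms, DevRTT = 50 ms
Timeout = EstRTT + 4 * DevRTT
4 * DevRTT = 4 * 50 = 200
Timeout = 200 + 200 = 400 ms

400


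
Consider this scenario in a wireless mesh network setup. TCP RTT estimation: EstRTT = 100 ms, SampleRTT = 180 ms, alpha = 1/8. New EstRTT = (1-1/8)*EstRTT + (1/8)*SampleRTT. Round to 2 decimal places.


Given: EstRTT = 100 ms, SampleRTT = 180 ms, alpha = 1/8
New EstRTT = (1 - alpha) * EstRTT + alpha * SampleRTT
(7/8) * 100 = 87.5
(1/8) * 180 = 22.5
New EstRTT = 87.5 + 22.5 = 110 ms -> 110.00 ms (2 dp)

110.00


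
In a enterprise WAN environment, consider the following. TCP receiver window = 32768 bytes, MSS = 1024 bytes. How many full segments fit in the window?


Given: RWND = 32768 bytes, MSS = 1024 bytes
Full segments = floor(RWND / MSS)
Full segments = floor(32768 / 1024)
Full segments = floor(32.0) = 32

32


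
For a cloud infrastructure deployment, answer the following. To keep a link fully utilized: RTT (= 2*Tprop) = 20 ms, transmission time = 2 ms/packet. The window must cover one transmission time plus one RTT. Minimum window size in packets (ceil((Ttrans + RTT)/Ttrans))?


Given: Ttrans = 2 ms, RTT = 20 ms (= 2 * Tprop, Tprop = 10 ms)
Time until first ACK returns = Ttrans + RTT = 2 + 20 = 22 ms
Need W * Ttrans >= Ttrans + RTT  ->  W >= (Ttrans + RTT) / Ttrans
(Ttrans + RTT) / Ttrans = 22 / 2 = 11
W_min = ceil(11) = 11

11


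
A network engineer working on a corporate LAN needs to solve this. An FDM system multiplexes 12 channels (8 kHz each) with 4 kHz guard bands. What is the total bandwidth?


Given: 12 channels, 8 kHz each, guard = 4 kHz
Channel bandwidth = 12 * 8 = 96 kHz
Guard bands = 11 gaps * 4 kHz = 44 kHz
Total = 96 + 44 = 140 kHz

140


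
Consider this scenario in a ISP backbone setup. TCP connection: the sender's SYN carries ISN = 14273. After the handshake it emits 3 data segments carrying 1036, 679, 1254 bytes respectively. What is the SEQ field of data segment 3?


The SYN occupies sequence number ISN = 14273, so the first data byte is ISN + 1 = 14274.
SEQ of data segment i = (ISN + 1) + sum of payload sizes of segments 1..i-1.
Segment 1: SEQ = 14274, payload = 1036 bytes
Segment 2: SEQ = 15310, payload = 679 bytes
Segment 3: SEQ = 15989, payload = 1254 bytes
SEQ of segment 3 = 14274 + 1036 + 679 = 15989

15989


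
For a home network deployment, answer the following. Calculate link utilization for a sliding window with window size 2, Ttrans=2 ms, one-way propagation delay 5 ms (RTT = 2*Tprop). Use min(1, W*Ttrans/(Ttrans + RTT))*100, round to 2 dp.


Given: W = 2, Ttrans = 2 ms, RTT = 10 ms (= 2 * Tprop, Tprop = 5 ms)
Cycle time = Ttrans + RTT = 2 + 10 = 12 ms (first packet sent until its ACK returns)
W * Ttrans = 2 * 2 = 4 ms of sending per cycle
W * Ttrans / (Ttrans + RTT) = 4 / 12 = 0.333333
U = min(1, 0.333333) = 0.333333
U% = 33.33%

33.33


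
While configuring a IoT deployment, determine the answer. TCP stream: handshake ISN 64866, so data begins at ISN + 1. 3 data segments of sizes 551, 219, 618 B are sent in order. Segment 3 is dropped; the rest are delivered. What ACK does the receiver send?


SYN uses sequence number 64866; first data byte = ISN + 1 = 64867.
Segment 1: SEQ = 64867, len = 551 B, covers [64867, 65417]
Segment 2: SEQ = 65418, len = 219 B, covers [65418, 65636]
Segment 3: SEQ = 65637, len = 618 B, covers [65637, 66254] [LOST]
In-order data received: bytes [64867, 65636] (segments 1..2).
Segment 3 missing -> gap begins at byte 65637.
Cumulative ACK = next expected in-order byte = 64867 + 551 + 219 = 65637

65637


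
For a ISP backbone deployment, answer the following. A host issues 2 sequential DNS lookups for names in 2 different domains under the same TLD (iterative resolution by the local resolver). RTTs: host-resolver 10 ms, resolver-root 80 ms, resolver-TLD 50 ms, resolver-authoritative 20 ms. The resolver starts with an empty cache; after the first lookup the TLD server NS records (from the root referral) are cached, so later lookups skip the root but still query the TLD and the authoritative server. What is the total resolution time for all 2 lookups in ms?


Lookup 1 (cold cache): local + root + TLD + auth = 10 + 80 + 50 + 20 = 160 ms
Lookups 2..2 (TLD NS cached -> skip root; new domain -> still ask TLD and auth): local + TLD + auth = 10 + 50 + 20 = 80 ms each
Remaining 1 lookups: 1 * 80 = 80 ms
Total = 160 + 80 = 240 ms

240


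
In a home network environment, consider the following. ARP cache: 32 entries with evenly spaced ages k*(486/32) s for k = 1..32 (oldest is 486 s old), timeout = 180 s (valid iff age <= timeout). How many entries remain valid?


Ages are k * 486/32 s for k = 1..32 (spacing = 15.1875 s).
Entry k is valid iff k * 486/32 <= 180 iff k <= 32 * 180 / 486 = 11.8519
n_valid = floor(11.8519) = 11
(n_stale = 32 - 11 = 21)

11


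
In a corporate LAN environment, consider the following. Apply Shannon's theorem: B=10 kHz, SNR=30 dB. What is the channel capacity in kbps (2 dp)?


Given: B = 10 kHz, SNR = 30 dB
SNR linear = 10^(30/10) = 1000
1 + SNR = 1001
log2(1001) = 9.9672262588
C = 10 * 1000 * 9.9672262588 = 99672.2626 bps
C = 99.672263 kbps -> 99.67 kbps (2 dp)

99.67


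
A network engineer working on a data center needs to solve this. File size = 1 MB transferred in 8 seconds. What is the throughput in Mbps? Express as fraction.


Given: file = 1 MB, time = 8 s
File in Mb = 1 * 8 = 8 Mb
Throughput = 8 / 8 Mbps
Throughput = 1 Mbps

1


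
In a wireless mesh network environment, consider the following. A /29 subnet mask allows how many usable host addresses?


Given: subnet mask /29
Host bits = 32 - 29 = 3
Total addresses = 2^3 = 8
Usable hosts = 8 - 2 (network + broadcast) = 6

6


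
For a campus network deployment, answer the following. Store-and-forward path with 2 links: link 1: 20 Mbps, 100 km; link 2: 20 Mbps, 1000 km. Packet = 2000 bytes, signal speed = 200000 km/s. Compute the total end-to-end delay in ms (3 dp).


Packet = 2000 bytes = 16000 bits. Store-and-forward: sum (t_trans + t_prop) per link.
Link 1: t_trans = 16000/(20*10^6) s = 0.8000 ms; t_prop = 100/200000 s = 0.5000 ms; subtotal = 1.3000 ms
Link 2: t_trans = 16000/(20*10^6) s = 0.8000 ms; t_prop = 1000/200000 s = 5.0000 ms; subtotal = 5.8000 ms
End-to-end = 1.3000 + 5.8000 = 7.1000 ms -> 7.100 ms (3 dp)

7.100


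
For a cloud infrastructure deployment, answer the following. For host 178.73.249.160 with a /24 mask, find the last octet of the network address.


Given: IP = 178.73.249.160, prefix = /24
Subnet mask = 255.255.255.0
Last octet of IP: 160
Last octet of mask: 0
Network last octet = 160 AND 0 = 0

0


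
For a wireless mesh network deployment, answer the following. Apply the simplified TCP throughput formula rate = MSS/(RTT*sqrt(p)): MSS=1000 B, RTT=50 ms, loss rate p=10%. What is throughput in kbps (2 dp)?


Given: MSS = 1000 bytes, RTT = 50 ms, loss = 10%
RTT in seconds = 50 / 1000 = 0.05
Loss rate = 10% = 0.1
sqrt(loss) = sqrt(0.1) = 0.316227766017
Throughput (bytes/s) = 1000 / (0.05 * 0.316227766017) = 63245.5532
Throughput (kbps) = 63245.5532 * 8 / 1000 = 505.964426 -> 505.96 kbps (2 dp)

505.96


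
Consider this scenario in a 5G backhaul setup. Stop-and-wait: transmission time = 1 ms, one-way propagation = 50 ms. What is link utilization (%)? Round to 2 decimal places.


Given: Ttrans = 1 ms, Tprop = 50 ms
RTT = 2 * Tprop = 2 * 50 = 100 ms
U = Ttrans / (Ttrans + RTT)
U = 1 / (1 + 100)
U = 1 / 101 = 0.009901
U% = 0.99%

0.99


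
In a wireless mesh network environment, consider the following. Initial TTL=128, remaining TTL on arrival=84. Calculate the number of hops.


Given: initial TTL = 128, received TTL = 84
Hops = initial TTL - received TTL
Hops = 128 - 84 = 44

44


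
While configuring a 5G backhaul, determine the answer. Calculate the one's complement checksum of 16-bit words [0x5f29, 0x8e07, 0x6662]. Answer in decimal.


Given words: [0x5f29, 0x8e07, 0x6662]
Step 1: Sum all words
Raw sum = 24361 + 36359 + 26210 = 86930
Step 2: Fold carry: (21394 + 1) = 21395
One's complement = ~21395 & 0xFFFF = 44140

44140


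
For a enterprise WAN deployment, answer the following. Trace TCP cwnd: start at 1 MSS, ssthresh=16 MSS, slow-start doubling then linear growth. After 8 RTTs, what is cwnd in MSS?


RTT 0: cwnd = 1 MSS (initial)
RTT 1: cwnd = 2 MSS (slow start, doubled)
RTT 2: cwnd = 4 MSS (slow start, doubled)
RTT 3: cwnd = 8 MSS (slow start, doubled)
RTT 4: cwnd = 16 MSS (slow start, doubled)
RTT 5: cwnd = 17 MSS (congestion avoidance, +1)
RTT 6: cwnd = 18 MSS (congestion avoidance, +1)
RTT 7: cwnd = 19 MSS (congestion avoidance, +1)
RTT 8: cwnd = 20 MSS (congestion avoidance, +1)

20


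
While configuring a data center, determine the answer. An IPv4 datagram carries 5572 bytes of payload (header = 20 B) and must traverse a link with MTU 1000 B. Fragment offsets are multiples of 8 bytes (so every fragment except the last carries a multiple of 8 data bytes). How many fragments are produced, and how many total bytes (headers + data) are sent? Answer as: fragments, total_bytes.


Max data per non-final fragment = floor((MTU - header)/8)*8 = floor((1000 - 20)/8)*8 = floor(980/8)*8 = 976 B
Final fragment needs no 8-byte alignment: it can carry up to MTU - header = 980 B
Non-final fragments needed = ceil((payload - 980) / 976) = ceil(4592/976) = ceil(4.7049) = 5
Number of fragments = 5 + 1 = 6
Fragment sizes (data): 5 * 976 B + 692 B (last, 692 <= 980 OK)
Total bytes sent = payload + n_frags * header = 5572 + 6*20 = 5572 + 120 = 5692 B

6, 5692


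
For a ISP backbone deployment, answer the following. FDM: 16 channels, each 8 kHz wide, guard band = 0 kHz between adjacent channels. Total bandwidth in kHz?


Given: 16 channels, 8 kHz each, guard = 0 kHz
Channel bandwidth = 16 * 8 = 128 kHz
Guard bands = 15 gaps * 0 kHz = 0 kHz
Total = 128 + 0 = 128 kHz

128


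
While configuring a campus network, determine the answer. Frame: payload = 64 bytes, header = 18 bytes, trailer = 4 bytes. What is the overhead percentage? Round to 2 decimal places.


Given: payload = 64 B, header = 18 B, trailer = 4 B
Overhead bytes = header + trailer = 18 + 4 = 22
Total frame = payload + overhead = 64 + 22 = 86
Overhead % = 22 / 86 * 100 = 25.5814% -> 25.58% (2 dp)

25.58


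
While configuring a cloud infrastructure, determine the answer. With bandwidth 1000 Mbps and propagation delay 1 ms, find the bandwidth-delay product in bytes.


Given: bandwidth = 1000 Mbps, delay = 1 ms
BDP in bits = 1000 * 10^6 * 1 / 1000
BDP in bits = 1000000
BDP in bytes = 1000000 / 8 = 125000

125000


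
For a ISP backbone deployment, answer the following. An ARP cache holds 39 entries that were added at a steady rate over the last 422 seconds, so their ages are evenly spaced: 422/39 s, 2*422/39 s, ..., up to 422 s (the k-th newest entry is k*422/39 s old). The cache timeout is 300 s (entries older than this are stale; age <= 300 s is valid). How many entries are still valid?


Ages are k * 422/39 s for k = 1..39 (spacing = 10.8205 s).
Entry k is valid iff k * 422/39 <= 300 iff k <= 39 * 300 / 422 = 27.7251
n_valid = floor(27.7251) = 27
(n_stale = 39 - 27 = 12)

27


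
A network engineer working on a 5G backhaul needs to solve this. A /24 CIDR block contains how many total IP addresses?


Given: CIDR prefix /24
Host bits = 32 - 24 = 8
Total addresses = 2^8 = 256

256


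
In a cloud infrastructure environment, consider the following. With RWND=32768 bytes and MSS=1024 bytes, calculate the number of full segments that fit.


Given: RWND = 32768 bytes, MSS = 1024 bytes
Full segments = floor(RWND / MSS)
Full segments = floor(32768 / 1024)
Full segments = floor(32.0) = 32

32


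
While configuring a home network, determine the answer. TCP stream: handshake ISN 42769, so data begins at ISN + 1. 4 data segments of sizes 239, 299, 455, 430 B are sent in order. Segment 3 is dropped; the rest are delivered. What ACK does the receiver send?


SYN uses sequence number 42769; first data byte = ISN + 1 = 42770.
Segment 1: SEQ = 42770, len = 239 B, covers [42770, 43008]
Segment 2: SEQ = 43009, len = 299 B, covers [43009, 43307]
Segment 3: SEQ = 43308, len = 455 B, covers [43308, 43762] [LOST]
Segment 4: SEQ = 43763, len = 430 B, covers [43763, 44192]
In-order data received: bytes [42770, 43307] (segments 1..2).
Segment 3 missing -> gap begins at byte 43308; later segments buffered out of order.
Cumulative ACK = next expected in-order byte = 42770 + 239 + 299 = 43308

43308


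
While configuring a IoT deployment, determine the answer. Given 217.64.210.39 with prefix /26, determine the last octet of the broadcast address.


Given: IP = 217.64.210.39, prefix = /26
Host bits = 32 - 26 = 6
Network last octet = 39 AND mask = 0
Host part size = 2^6 - 1 = 63
Broadcast last octet = 0 OR 63 = 63

63


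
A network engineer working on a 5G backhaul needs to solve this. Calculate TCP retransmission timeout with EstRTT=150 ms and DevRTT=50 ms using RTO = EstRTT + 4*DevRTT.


Given: EstRTT = 150 ms, DevRTT = 50 ms
Timeout = EstRTT + 4 * DevRTT
4 * DevRTT = 4 * 50 = 200
Timeout = 150 + 200 = 350 ms

350


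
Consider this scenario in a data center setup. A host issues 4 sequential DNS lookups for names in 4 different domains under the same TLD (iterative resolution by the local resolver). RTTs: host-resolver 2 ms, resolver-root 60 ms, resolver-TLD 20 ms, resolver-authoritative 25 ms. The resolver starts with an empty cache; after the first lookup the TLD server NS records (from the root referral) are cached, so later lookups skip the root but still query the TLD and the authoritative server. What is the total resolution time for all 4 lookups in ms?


Lookup 1 (cold cache): local + root + TLD + auth = 2 + 60 + 20 + 25 = 107 ms
Lookups 2..4 (TLD NS cached -> skip root; new domain -> still ask TLD and auth): local + TLD + auth = 2 + 20 + 25 = 47 ms each
Remaining 3 lookups: 3 * 47 = 141 ms
Total = 107 + 141 = 248 ms

248


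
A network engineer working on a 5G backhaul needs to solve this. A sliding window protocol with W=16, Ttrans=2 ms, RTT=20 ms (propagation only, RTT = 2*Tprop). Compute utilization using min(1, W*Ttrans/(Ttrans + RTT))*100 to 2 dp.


Given: W = 16, Ttrans = 2 ms, RTT = 20 ms (= 2 * Tprop, Tprop = 10 ms)
Cycle time = Ttrans + RTT = 2 + 20 = 22 ms (first packet sent until its ACK returns)
W * Ttrans = 16 * 2 = 32 ms of sending per cycle
W * Ttrans / (Ttrans + RTT) = 32 / 22 = 1.454545
U = min(1, 1.454545) = 1.000000
U% = 100.00%

100.00


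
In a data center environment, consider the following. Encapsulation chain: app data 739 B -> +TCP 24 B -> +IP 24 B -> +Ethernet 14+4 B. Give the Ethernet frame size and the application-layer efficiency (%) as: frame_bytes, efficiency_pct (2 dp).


TCP segment = 739 + 24 = 763 B
IP packet = 763 + 24 = 787 B
Ethernet frame = 787 + 14 + 4 = 805 B
Efficiency = app / frame = 739 / 805 = 0.918012 = 91.8012% -> 91.80% (2 dp)

805, 91.80


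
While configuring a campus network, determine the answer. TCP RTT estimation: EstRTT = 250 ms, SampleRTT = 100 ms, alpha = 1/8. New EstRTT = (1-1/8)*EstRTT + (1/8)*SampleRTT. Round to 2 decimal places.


Given: EstRTT = 250 ms, SampleRTT = 100 ms, alpha = 1/8
New EstRTT = (1 - alpha) * EstRTT + alpha * SampleRTT
(7/8) * 250 = 218.75
(1/8) * 100 = 12.5
New EstRTT = 218.75 + 12.5 = 231.25 ms -> 231.25 ms (2 dp)

231.25


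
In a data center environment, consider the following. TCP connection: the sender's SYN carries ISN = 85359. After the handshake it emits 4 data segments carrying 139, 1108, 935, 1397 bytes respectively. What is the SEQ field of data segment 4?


The SYN occupies sequence number ISN = 85359, so the first data byte is ISN + 1 = 85360.
SEQ of data segment i = (ISN + 1) + sum of payload sizes of segments 1..i-1.
Segment 1: SEQ = 85360, payload = 139 bytes
Segment 2: SEQ = 85499, payload = 1108 bytes
Segment 3: SEQ = 86607, payload = 935 bytes
Segment 4: SEQ = 87542, payload = 1397 bytes
SEQ of segment 4 = 85360 + 139 + 1108 + 935 = 87542

87542


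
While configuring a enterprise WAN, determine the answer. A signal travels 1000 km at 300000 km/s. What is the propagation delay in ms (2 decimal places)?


Given: distance = 1000 km, speed = 300000 km/s
Delay = distance / speed = 1000 / 300000 seconds
Delay in ms = 1000 * 1000 / 300000
Delay = 3.3333 ms
Rounded to 2 dp = 3.33 ms

3.33


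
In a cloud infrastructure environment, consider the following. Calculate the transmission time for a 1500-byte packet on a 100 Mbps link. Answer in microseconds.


Given: packet = 1500 bytes, bandwidth = 100 Mbps
Packet in bits = 1500 * 8 = 12000 bits
Bandwidth = 100 * 10^6 = 100000000 bps
Time = 12000 / 100000000 seconds
Time in us = 12000 * 10^6 / 100000000 = 120

120


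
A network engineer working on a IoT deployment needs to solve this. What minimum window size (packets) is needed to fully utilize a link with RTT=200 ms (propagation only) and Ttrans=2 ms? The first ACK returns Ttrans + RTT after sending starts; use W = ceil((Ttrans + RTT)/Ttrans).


Given: Ttrans = 2 ms, RTT = 200 ms (= 2 * Tprop, Tprop = 100 ms)
Time until first ACK returns = Ttrans + RTT = 2 + 200 = 202 ms
Need W * Ttrans >= Ttrans + RTT  ->  W >= (Ttrans + RTT) / Ttrans
(Ttrans + RTT) / Ttrans = 202 / 2 = 101
W_min = ceil(101) = 101

101


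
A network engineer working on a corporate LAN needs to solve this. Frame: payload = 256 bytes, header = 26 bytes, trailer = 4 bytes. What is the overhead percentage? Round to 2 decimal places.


Given: payload = 256 B, header = 26 B, trailer = 4 B
Overhead bytes = header + trailer = 26 + 4 = 30
Total frame = payload + overhead = 256 + 30 = 286
Overhead % = 30 / 286 * 100 = 10.4895% -> 10.49% (2 dp)

10.49


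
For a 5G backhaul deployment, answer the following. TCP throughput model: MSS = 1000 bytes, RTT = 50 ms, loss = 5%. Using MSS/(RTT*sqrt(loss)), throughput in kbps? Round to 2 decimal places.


Given: MSS = 1000 bytes, RTT = 50 ms, loss = 5%
RTT in seconds = 50 / 1000 = 0.05
Loss rate = 5% = 0.05
sqrt(loss) = sqrt(0.05) = 0.223606797750
Throughput (bytes/s) = 1000 / (0.05 * 0.223606797750) = 89442.7191
Throughput (kbps) = 89442.7191 * 8 / 1000 = 715.541753 -> 715.54 kbps (2 dp)

715.54


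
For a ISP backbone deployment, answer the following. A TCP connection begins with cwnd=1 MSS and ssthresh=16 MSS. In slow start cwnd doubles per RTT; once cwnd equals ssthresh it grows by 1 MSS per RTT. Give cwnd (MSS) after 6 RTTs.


RTT 0: cwnd = 1 MSS (initial)
RTT 1: cwnd = 2 MSS (slow start, doubled)
RTT 2: cwnd = 4 MSS (slow start, doubled)
RTT 3: cwnd = 8 MSS (slow start, doubled)
RTT 4: cwnd = 16 MSS (slow start, doubled)
RTT 5: cwnd = 17 MSS (congestion avoidance, +1)
RTT 6: cwnd = 18 MSS (congestion avoidance, +1)

18


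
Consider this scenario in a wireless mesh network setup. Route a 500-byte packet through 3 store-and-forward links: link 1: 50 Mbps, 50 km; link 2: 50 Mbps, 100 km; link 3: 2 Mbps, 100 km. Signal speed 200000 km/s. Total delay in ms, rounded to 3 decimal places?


Packet = 500 bytes = 4000 bits. Store-and-forward: sum (t_trans + t_prop) per link.
Link 1: t_trans = 4000/(50*10^6) s = 0.0800 ms; t_prop = 50/200000 s = 0.2500 ms; subtotal = 0.3300 ms
Link 2: t_trans = 4000/(50*10^6) s = 0.0800 ms; t_prop = 100/200000 s = 0.5000 ms; subtotal = 0.5800 ms
Link 3: t_trans = 4000/(2*10^6) s = 2.0000 ms; t_prop = 100/200000 s = 0.5000 ms; subtotal = 2.5000 ms
End-to-end = 0.3300 + 0.5800 + 2.5000 = 3.4100 ms -> 3.410 ms (3 dp)

3.410


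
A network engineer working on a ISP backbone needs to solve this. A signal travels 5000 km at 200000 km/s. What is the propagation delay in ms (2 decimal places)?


Given: distance = 5000 km, speed = 200000 km/s
Delay = distance / speed = 5000 / 200000 seconds
Delay in ms = 5000 * 1000 / 200000
Delay = 25.0000 ms
Rounded to 2 dp = 25.00 ms

25.00


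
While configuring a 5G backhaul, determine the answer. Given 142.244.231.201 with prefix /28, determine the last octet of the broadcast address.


Given: IP = 142.244.231.201, prefix = /28
Host bits = 32 - 28 = 4
Network last octet = 201 AND mask = 192
Host part size = 2^4 - 1 = 15
Broadcast last octet = 192 OR 15 = 207

207


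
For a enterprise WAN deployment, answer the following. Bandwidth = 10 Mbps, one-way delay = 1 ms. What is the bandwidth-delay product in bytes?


Given: bandwidth = 10 Mbps, delay = 1 ms
BDP in bits = 10 * 10^6 * 1 / 1000
BDP in bits = 10000
BDP in bytes = 10000 / 8 = 1250

1250


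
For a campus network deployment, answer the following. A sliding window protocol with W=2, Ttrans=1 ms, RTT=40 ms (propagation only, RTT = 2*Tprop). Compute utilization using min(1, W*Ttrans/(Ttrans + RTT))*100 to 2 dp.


Given: W = 2, Ttrans = 1 ms, RTT = 40 ms (= 2 * Tprop, Tprop = 20 ms)
Cycle time = Ttrans + RTT = 1 + 40 = 41 ms (first packet sent until its ACK returns)
W * Ttrans = 2 * 1 = 2 ms of sending per cycle
W * Ttrans / (Ttrans + RTT) = 2 / 41 = 0.048780
U = min(1, 0.048780) = 0.048780
U% = 4.88%

4.88


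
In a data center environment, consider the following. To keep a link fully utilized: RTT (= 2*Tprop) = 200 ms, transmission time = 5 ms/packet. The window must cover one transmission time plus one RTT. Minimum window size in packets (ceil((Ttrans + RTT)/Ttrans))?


Given: Ttrans = 5 ms, RTT = 200 ms (= 2 * Tprop, Tprop = 100 ms)
Time until first ACK returns = Ttrans + RTT = 5 + 200 = 205 ms
Need W * Ttrans >= Ttrans + RTT  ->  W >= (Ttrans + RTT) / Ttrans
(Ttrans + RTT) / Ttrans = 205 / 5 = 41
W_min = ceil(41) = 41

41


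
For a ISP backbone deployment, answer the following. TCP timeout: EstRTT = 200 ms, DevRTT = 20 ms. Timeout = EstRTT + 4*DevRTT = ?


Given: EstRTT = 200 ms, DevRTT = 20 ms
Timeout = EstRTT + 4 * DevRTT
4 * DevRTT = 4 * 20 = 80
Timeout = 200 + 80 = 280 ms

280


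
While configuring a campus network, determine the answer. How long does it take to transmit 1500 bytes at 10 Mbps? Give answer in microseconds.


Given: packet = 1500 bytes, bandwidth = 10 Mbps
Packet in bits = 1500 * 8 = 12000 bits
Bandwidth = 10 * 10^6 = 10000000 bps
Time = 12000 / 10000000 seconds
Time in us = 12000 * 10^6 / 10000000 = 1200

1200


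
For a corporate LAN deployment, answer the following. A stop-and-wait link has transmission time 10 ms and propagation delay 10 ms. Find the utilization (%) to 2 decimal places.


Given: Ttrans = 10 ms, Tprop = 10 ms
RTT = 2 * Tprop = 2 * 10 = 20 ms
U = Ttrans / (Ttrans + RTT)
U = 10 / (10 + 20)
U = 10 / 30 = 0.333333
U% = 33.33%

33.33


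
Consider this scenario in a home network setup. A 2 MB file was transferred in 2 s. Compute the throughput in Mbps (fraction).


Given: file = 2 MB, time = 2 s
File in Mb = 2 * 8 = 16 Mb
Throughput = 16 / 2 Mbps
Throughput = 8 Mbps

8


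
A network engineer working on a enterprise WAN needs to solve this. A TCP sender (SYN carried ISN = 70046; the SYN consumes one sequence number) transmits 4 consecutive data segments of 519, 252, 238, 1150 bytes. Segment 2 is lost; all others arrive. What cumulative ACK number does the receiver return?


SYN uses sequence number 70046; first data byte = ISN + 1 = 70047.
Segment 1: SEQ = 70047, len = 519 B, covers [70047, 70565]
Segment 2: SEQ = 70566, len = 252 B, covers [70566, 70817] [LOST]
Segment 3: SEQ = 70818, len = 238 B, covers [70818, 71055]
Segment 4: SEQ = 71056, len = 1150 B, covers [71056, 72205]
In-order data received: bytes [70047, 70565] (segments 1..1).
Segment 2 missing -> gap begins at byte 70566; later segments buffered out of order.
Cumulative ACK = next expected in-order byte = 70047 + 519 = 70566

70566


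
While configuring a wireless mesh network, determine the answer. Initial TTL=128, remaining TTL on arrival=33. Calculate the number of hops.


Given: initial TTL = 128, received TTL = 33
Hops = initial TTL - received TTL
Hops = 128 - 33 = 95

95


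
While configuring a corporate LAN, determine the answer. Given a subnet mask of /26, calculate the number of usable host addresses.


Given: subnet mask /26
Host bits = 32 - 26 = 6
Total addresses = 2^6 = 64
Usable hosts = 64 - 2 (network + broadcast) = 62

62


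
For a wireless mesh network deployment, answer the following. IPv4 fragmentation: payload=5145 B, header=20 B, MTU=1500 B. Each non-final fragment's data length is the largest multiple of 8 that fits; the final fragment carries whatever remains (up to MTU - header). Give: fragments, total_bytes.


Max data per non-final fragment = floor((MTU - header)/8)*8 = floor((1500 - 20)/8)*8 = floor(1480/8)*8 = 1480 B
Final fragment needs no 8-byte alignment: it can carry up to MTU - header = 1480 B
Non-final fragments needed = ceil((payload - 1480) / 1480) = ceil(3665/1480) = ceil(2.4764) = 3
Number of fragments = 3 + 1 = 4
Fragment sizes (data): 3 * 1480 B + 705 B (last, 705 <= 1480 OK)
Total bytes sent = payload + n_frags * header = 5145 + 4*20 = 5145 + 80 = 5225 B

4, 5225


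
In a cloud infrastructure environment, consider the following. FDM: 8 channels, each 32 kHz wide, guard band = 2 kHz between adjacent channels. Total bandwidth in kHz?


Given: 8 channels, 32 kHz each, guard = 2 kHz
Channel bandwidth = 8 * 32 = 256 kHz
Guard bands = 7 gaps * 2 kHz = 14 kHz
Total = 256 + 14 = 270 kHz

270


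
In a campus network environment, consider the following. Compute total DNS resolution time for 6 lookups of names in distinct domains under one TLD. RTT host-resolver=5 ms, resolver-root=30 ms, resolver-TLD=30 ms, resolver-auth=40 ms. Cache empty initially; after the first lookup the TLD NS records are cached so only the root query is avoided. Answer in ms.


Lookup 1 (cold cache): local + root + TLD + auth = 5 + 30 + 30 + 40 = 105 ms
Lookups 2..6 (TLD NS cached -> skip root; new domain -> still ask TLD and auth): local + TLD + auth = 5 + 30 + 40 = 75 ms each
Remaining 5 lookups: 5 * 75 = 375 ms
Total = 105 + 375 = 480 ms

480
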